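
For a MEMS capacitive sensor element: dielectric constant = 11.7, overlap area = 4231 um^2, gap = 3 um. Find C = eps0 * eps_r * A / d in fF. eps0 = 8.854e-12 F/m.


Step 1: Convert area to m^2: A = 4231e-12 m^2
Step 2: Convert gap to m: d = 3e-6 m
Step 3: C = eps0 * eps_r * A / d
C = 8.854e-12 * 11.7 * 4231e-12 / 3e-6
Step 4: Convert to fF (multiply by 1e15).
C = 146.1 fF


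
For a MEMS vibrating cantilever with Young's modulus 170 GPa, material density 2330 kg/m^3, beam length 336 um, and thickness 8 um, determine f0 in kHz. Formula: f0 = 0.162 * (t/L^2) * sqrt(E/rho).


Step 1: Convert units to SI.
t_SI = 8e-6 m, L_SI = 336e-6 m
Step 2: Calculate sqrt(E/rho).
sqrt(170e9 / 2330) = 8541.74 m/s
Step 3: Compute f0.
f0 = 0.162 * 8e-6 / (336e-6)^2 * 8541.74 = 98055.7 Hz = 98.06 kHz


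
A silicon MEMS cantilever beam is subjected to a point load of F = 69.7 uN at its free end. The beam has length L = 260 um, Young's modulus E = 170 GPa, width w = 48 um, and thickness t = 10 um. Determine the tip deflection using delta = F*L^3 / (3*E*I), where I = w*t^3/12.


Step 1: Calculate the second moment of area.
I = w * t^3 / 12 = 48 * 10^3 / 12 = 4000.0 um^4
Step 2: Convert E to consistent units (1 GPa = 1000 uN/um^2).
E = 170 GPa = 170000 uN/um^2
Step 3: Calculate tip deflection.
delta = F * L^3 / (3 * E * I)
delta = 69.7 * 260^3 / (3 * 170000 * 4000.0)
delta = 0.6005 um


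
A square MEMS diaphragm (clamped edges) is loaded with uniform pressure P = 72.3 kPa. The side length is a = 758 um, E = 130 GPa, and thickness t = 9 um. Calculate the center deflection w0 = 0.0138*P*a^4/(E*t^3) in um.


Step 1: Convert pressure to compatible units (E is in GPa, so P in GPa).
P = 72.3 kPa = 72.3e-6 GPa
Step 2: Compute numerator: 0.0138 * P * a^4.
a^4 = 758^4 = 330123790096
numerator = 0.0138 * 72.3e-6 * 330123790096 = 3.293777e+05
Step 3: Compute denominator: E * t^3 = 130 * 9^3 = 94770
Step 4: w0 = numerator / denominator = 3.293777e+05 / 94770 = 3.4755 um


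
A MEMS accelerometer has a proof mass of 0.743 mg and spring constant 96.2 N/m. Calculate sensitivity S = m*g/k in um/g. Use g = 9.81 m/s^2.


Step 1: Convert mass: m = 0.743 mg = 7.43e-07 kg
Step 2: S = m * g / k = 7.43e-07 * 9.81 / 96.2
Step 3: S = 7.58e-08 m/g
Step 4: Convert to um/g: S = 0.076 um/g


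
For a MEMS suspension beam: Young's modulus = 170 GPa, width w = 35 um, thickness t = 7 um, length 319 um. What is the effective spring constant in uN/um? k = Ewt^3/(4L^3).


Step 1: Convert E to consistent units (1 GPa = 1000 uN/um^2).
E = 170 GPa = 170000 uN/um^2
Step 2: Compute t^3 = 7^3 = 343
Step 3: Compute L^3 = 319^3 = 32461759
Step 4: k = 170000 * 35 * 343 / (4 * 32461759)
k = 15.7173 uN/um


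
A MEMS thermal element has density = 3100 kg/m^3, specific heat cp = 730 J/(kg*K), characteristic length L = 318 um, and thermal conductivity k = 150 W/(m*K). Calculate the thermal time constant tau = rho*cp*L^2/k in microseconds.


Step 1: Convert L to m: L = 318e-6 m
Step 2: L^2 = (318e-6)^2 = 1.01124e-07 m^2
Step 3: tau = 3100 * 730 * 1.01124e-07 / 150 = 1.52562408e-03 s
Step 4: Convert to microseconds (multiply by 1e6).
tau = 1525.624 us


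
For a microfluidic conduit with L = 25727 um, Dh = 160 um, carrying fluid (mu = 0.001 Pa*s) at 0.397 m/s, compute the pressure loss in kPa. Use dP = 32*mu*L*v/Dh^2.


Step 1: Convert to SI: L = 25727e-6 m, Dh = 160e-6 m
Step 2: dP = 32 * 0.001 * 25727e-6 * 0.397 / (160e-6)^2
Step 3: dP = 12767.02 Pa
Step 4: Convert to kPa: dP = 12.77 kPa


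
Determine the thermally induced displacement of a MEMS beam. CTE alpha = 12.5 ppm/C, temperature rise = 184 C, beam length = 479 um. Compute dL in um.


Step 1: Convert CTE: alpha = 12.5 ppm/C = 12.5e-6 /C
Step 2: dL = 12.5e-6 * 184 * 479
dL = 1.1017 um


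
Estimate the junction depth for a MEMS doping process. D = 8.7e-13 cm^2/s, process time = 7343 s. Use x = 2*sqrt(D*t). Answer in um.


Step 1: Compute D*t = 8.7e-13 * 7343 = 6.38841e-09 cm^2
Step 2: sqrt(D*t) = 7.99275e-05 cm
Step 3: x = 2 * 7.99275e-05 cm = 1.59855e-04 cm
Step 4: Convert to um (1 cm = 1e4 um): x = 1.599 um


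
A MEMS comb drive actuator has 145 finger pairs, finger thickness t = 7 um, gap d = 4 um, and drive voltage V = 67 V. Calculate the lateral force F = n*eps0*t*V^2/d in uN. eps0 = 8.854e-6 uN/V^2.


Step 1: Parameters: n=145, eps0=8.854e-6 uN/V^2, t=7 um, V=67 V, d=4 um
Step 2: V^2 = 4489
Step 3: F = 145 * 8.854e-6 * 7 * 4489 / 4
F = 10.085 uN


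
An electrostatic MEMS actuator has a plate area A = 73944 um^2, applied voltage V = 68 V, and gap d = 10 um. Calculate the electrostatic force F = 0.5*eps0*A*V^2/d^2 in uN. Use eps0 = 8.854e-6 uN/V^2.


Step 1: Identify parameters.
eps0 = 8.854e-6 uN/V^2, A = 73944 um^2, V = 68 V, d = 10 um
Step 2: Compute V^2 = 68^2 = 4624
Step 3: Compute d^2 = 10^2 = 100
Step 4: F = 0.5 * 8.854e-6 * 73944 * 4624 / 100
F = 15.137 uN


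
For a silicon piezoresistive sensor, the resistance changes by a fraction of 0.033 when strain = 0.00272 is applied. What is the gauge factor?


Step 1: Identify values.
dR/R = 0.033, strain = 0.00272
Step 2: GF = (dR/R) / strain = 0.033 / 0.00272
GF = 12.1


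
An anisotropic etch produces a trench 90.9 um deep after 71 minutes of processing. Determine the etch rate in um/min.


Step 1: Etch rate = depth / time
Step 2: rate = 90.9 / 71
rate = 1.28 um/min


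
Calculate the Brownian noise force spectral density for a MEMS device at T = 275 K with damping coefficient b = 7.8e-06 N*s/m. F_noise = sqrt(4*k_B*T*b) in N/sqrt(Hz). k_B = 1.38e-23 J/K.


Step 1: Compute 4 * k_B * T * b
= 4 * 1.38e-23 * 275 * 7.8e-06
= 1.1840e-25 N^2/Hz
Step 2: F_noise = sqrt(1.1840e-25)
F_noise = 3.44e-13 N/sqrt(Hz)


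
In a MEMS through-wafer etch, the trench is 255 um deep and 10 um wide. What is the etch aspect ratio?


Step 1: AR = depth / width
Step 2: AR = 255 / 10
AR = 25.5


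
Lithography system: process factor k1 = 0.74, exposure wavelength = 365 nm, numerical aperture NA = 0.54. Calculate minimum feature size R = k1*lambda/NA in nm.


Step 1: Identify values: k1 = 0.74, lambda = 365 nm, NA = 0.54
Step 2: R = k1 * lambda / NA
R = 0.74 * 365 / 0.54
R = 500.2 nm


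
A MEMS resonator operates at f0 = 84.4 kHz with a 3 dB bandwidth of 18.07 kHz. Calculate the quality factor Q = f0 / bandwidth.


Step 1: Q = f0 / bandwidth
Step 2: Q = 84.4 / 18.07
Q = 4.7


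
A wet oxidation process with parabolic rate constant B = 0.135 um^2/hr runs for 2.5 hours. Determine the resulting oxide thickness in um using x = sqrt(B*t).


Step 1: Compute B*t = 0.135 * 2.5 = 0.3375
Step 2: x = sqrt(0.3375)
x = 0.581 um


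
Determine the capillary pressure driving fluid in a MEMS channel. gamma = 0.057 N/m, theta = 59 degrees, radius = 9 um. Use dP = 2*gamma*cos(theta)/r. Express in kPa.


Step 1: cos(59 deg) = 0.515
Step 2: Convert r to m: r = 9e-6 m
Step 3: dP = 2 * 0.057 * 0.515 / 9e-6 = 6523.3 Pa
Step 4: Convert Pa to kPa (divide by 1000).
dP = 6.52 kPa


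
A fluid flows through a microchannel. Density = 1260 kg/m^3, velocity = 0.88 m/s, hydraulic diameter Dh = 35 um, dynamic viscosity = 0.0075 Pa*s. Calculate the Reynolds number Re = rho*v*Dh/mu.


Step 1: Convert Dh to meters: Dh = 35e-6 m
Step 2: Re = rho * v * Dh / mu
Re = 1260 * 0.88 * 35e-6 / 0.0075
Re = 5.174


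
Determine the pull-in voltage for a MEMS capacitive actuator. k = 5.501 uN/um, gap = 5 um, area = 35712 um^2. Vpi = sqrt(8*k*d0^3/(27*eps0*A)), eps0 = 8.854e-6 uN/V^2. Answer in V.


Step 1: Compute numerator: 8 * k * d0^3 = 8 * 5.501 * 5^3 = 5501.0
Step 2: Compute denominator: 27 * eps0 * A = 27 * 8.854e-6 * 35712 = 8.537239
Step 3: Vpi = sqrt(5501.0 / 8.537239)
Vpi = 25.38 V


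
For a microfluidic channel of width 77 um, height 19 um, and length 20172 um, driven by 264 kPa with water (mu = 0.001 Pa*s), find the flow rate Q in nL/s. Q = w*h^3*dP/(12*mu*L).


Step 1: Convert all dimensions to SI (meters).
w = 77e-6 m, h = 19e-6 m, L = 20172e-6 m, dP = 264e3 Pa
Step 2: Q = w * h^3 * dP / (12 * mu * L)
Q = 77e-6 * (19e-6)^3 * 264e3 / (12 * 0.001 * 20172e-6) = 5.7600367e-10 m^3/s
Step 3: Convert Q from m^3/s to nL/s (1 m^3 = 1e12 nL, so multiply by 1e12).
Q = 576.004 nL/s


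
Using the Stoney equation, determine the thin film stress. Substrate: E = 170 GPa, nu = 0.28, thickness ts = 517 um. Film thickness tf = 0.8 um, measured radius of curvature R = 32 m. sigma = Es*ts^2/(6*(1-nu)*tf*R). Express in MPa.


Step 1: Compute numerator: Es * ts^2 = 170 * 517^2 = 45439130 (GPa*um^2)
Step 2: Compute denominator (R in um): 6*(1-nu)*tf*R = 6*0.72*0.8*32e6 = 110592000.0 (um^2)
Step 3: sigma (GPa) = 45439130 / 110592000.0 = 4.10872e-01 GPa
Step 4: Convert to MPa (x1000): sigma = 410.9 MPa


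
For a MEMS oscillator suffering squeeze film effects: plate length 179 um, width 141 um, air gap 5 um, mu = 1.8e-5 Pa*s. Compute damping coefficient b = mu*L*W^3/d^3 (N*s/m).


Step 1: Convert to SI.
L = 179e-6 m, W = 141e-6 m, d = 5e-6 m
Step 2: W^3 = (141e-6)^3 = 2.80e-12 m^3
Step 3: d^3 = (5e-6)^3 = 1.25e-16 m^3
Step 4: b = 1.8e-5 * 179e-6 * 2.80e-12 / 1.25e-16
b = 7.23e-05 N*s/m


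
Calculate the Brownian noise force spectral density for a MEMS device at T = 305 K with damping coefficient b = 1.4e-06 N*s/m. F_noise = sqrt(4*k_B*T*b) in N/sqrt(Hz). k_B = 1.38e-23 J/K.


Step 1: Compute 4 * k_B * T * b
= 4 * 1.38e-23 * 305 * 1.4e-06
= 2.3570e-26 N^2/Hz
Step 2: F_noise = sqrt(2.3570e-26)
F_noise = 1.54e-13 N/sqrt(Hz)


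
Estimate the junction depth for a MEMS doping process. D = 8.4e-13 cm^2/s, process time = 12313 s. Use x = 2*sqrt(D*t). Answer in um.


Step 1: Compute D*t = 8.4e-13 * 12313 = 1.034292e-08 cm^2
Step 2: sqrt(D*t) = 1.017e-04 cm
Step 3: x = 2 * 1.017e-04 cm = 2.034e-04 cm
Step 4: Convert to um (1 cm = 1e4 um): x = 2.034 um


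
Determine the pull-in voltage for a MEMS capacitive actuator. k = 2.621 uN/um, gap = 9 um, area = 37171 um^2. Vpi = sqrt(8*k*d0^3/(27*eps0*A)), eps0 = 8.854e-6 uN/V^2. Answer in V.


Step 1: Compute numerator: 8 * k * d0^3 = 8 * 2.621 * 9^3 = 15285.672
Step 2: Compute denominator: 27 * eps0 * A = 27 * 8.854e-6 * 37171 = 8.886025
Step 3: Vpi = sqrt(15285.672 / 8.886025)
Vpi = 41.48 V


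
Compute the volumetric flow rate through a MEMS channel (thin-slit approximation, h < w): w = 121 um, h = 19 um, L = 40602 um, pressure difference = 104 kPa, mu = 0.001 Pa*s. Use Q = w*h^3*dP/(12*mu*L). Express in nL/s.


Step 1: Convert all dimensions to SI (meters).
w = 121e-6 m, h = 19e-6 m, L = 40602e-6 m, dP = 104e3 Pa
Step 2: Q = w * h^3 * dP / (12 * mu * L)
Q = 121e-6 * (19e-6)^3 * 104e3 / (12 * 0.001 * 40602e-6) = 1.7715395e-10 m^3/s
Step 3: Convert Q from m^3/s to nL/s (1 m^3 = 1e12 nL, so multiply by 1e12).
Q = 177.154 nL/s


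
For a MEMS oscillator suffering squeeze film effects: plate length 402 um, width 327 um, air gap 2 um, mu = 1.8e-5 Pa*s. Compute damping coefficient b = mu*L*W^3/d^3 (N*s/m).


Step 1: Convert to SI.
L = 402e-6 m, W = 327e-6 m, d = 2e-6 m
Step 2: W^3 = (327e-6)^3 = 3.50e-11 m^3
Step 3: d^3 = (2e-6)^3 = 8.00e-18 m^3
Step 4: b = 1.8e-5 * 402e-6 * 3.50e-11 / 8.00e-18
b = 3.16e-02 N*s/m


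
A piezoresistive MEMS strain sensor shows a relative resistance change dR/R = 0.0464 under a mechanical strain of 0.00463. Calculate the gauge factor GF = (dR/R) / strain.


Step 1: Identify values.
dR/R = 0.0464, strain = 0.00463
Step 2: GF = (dR/R) / strain = 0.0464 / 0.00463
GF = 10.0


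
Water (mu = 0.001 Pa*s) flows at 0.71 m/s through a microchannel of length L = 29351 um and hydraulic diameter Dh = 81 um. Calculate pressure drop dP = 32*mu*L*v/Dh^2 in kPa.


Step 1: Convert to SI: L = 29351e-6 m, Dh = 81e-6 m
Step 2: dP = 32 * 0.001 * 29351e-6 * 0.71 / (81e-6)^2
Step 3: dP = 101639.19 Pa
Step 4: Convert to kPa: dP = 101.64 kPa


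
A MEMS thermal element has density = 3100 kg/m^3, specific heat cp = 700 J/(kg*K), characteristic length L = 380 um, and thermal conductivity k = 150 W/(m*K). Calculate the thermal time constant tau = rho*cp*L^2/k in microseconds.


Step 1: Convert L to m: L = 380e-6 m
Step 2: L^2 = (380e-6)^2 = 1.444e-07 m^2
Step 3: tau = 3100 * 700 * 1.444e-07 / 150 = 2.08898667e-03 s
Step 4: Convert to microseconds (multiply by 1e6).
tau = 2088.987 us


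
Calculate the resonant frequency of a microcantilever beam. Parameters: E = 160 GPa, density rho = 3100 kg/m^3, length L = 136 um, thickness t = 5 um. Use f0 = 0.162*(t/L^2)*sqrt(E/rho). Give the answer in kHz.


Step 1: Convert units to SI.
t_SI = 5e-6 m, L_SI = 136e-6 m
Step 2: Calculate sqrt(E/rho).
sqrt(160e9 / 3100) = 7184.21 m/s
Step 3: Compute f0.
f0 = 0.162 * 5e-6 / (136e-6)^2 * 7184.21 = 314619.9 Hz = 314.62 kHz


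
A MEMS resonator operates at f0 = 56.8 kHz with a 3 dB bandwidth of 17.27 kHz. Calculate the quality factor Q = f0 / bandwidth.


Step 1: Q = f0 / bandwidth
Step 2: Q = 56.8 / 17.27
Q = 3.3


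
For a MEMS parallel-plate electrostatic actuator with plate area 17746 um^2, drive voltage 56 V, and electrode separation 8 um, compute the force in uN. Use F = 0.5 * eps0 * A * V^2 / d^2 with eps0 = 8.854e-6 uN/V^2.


Step 1: Identify parameters.
eps0 = 8.854e-6 uN/V^2, A = 17746 um^2, V = 56 V, d = 8 um
Step 2: Compute V^2 = 56^2 = 3136
Step 3: Compute d^2 = 8^2 = 64
Step 4: F = 0.5 * 8.854e-6 * 17746 * 3136 / 64
F = 3.85 uN


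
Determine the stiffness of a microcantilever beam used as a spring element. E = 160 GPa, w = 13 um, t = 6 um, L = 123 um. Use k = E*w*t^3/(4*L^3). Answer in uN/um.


Step 1: Convert E to consistent units (1 GPa = 1000 uN/um^2).
E = 160 GPa = 160000 uN/um^2
Step 2: Compute t^3 = 6^3 = 216
Step 3: Compute L^3 = 123^3 = 1860867
Step 4: k = 160000 * 13 * 216 / (4 * 1860867)
k = 60.359 uN/um


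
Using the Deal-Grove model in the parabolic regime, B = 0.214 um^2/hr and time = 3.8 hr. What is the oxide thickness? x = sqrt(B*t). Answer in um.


Step 1: Compute B*t = 0.214 * 3.8 = 0.8132
Step 2: x = sqrt(0.8132)
x = 0.902 um


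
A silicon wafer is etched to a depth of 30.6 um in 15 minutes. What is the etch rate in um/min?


Step 1: Etch rate = depth / time
Step 2: rate = 30.6 / 15
rate = 2.04 um/min


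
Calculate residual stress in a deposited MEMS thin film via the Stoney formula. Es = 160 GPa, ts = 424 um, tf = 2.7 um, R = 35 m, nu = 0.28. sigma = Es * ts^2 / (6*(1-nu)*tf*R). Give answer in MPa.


Step 1: Compute numerator: Es * ts^2 = 160 * 424^2 = 28764160 (GPa*um^2)
Step 2: Compute denominator (R in um): 6*(1-nu)*tf*R = 6*0.72*2.7*35e6 = 408240000.0 (um^2)
Step 3: sigma (GPa) = 28764160 / 408240000.0 = 7.0459e-02 GPa
Step 4: Convert to MPa (x1000): sigma = 70.5 MPa


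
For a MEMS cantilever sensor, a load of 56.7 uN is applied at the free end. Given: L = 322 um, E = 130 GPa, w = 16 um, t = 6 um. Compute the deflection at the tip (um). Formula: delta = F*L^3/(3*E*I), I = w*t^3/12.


Step 1: Calculate the second moment of area.
I = w * t^3 / 12 = 16 * 6^3 / 12 = 288.0 um^4
Step 2: Convert E to consistent units (1 GPa = 1000 uN/um^2).
E = 130 GPa = 130000 uN/um^2
Step 3: Calculate tip deflection.
delta = F * L^3 / (3 * E * I)
delta = 56.7 * 322^3 / (3 * 130000 * 288.0)
delta = 16.8536 um


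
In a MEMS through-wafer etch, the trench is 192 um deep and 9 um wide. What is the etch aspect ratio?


Step 1: AR = depth / width
Step 2: AR = 192 / 9
AR = 21.3


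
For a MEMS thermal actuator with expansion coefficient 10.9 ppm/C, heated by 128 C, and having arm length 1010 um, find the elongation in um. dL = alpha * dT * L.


Step 1: Convert CTE: alpha = 10.9 ppm/C = 10.9e-6 /C
Step 2: dL = 10.9e-6 * 128 * 1010
dL = 1.4092 um


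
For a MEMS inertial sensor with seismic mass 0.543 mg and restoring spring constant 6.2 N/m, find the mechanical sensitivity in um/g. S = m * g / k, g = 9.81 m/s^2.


Step 1: Convert mass: m = 0.543 mg = 5.43e-07 kg
Step 2: S = m * g / k = 5.43e-07 * 9.81 / 6.2
Step 3: S = 8.59e-07 m/g
Step 4: Convert to um/g: S = 0.859 um/g


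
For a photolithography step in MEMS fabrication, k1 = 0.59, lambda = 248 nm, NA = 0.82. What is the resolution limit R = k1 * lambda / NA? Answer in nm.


Step 1: Identify values: k1 = 0.59, lambda = 248 nm, NA = 0.82
Step 2: R = k1 * lambda / NA
R = 0.59 * 248 / 0.82
R = 178.4 nm


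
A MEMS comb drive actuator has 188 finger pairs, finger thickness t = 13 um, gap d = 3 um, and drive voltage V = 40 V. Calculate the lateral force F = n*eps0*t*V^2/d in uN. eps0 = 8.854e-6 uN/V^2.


Step 1: Parameters: n=188, eps0=8.854e-6 uN/V^2, t=13 um, V=40 V, d=3 um
Step 2: V^2 = 1600
Step 3: F = 188 * 8.854e-6 * 13 * 1600 / 3
F = 11.541 uN


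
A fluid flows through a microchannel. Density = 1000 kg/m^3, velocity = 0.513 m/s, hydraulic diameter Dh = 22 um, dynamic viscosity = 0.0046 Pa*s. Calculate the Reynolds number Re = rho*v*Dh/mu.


Step 1: Convert Dh to meters: Dh = 22e-6 m
Step 2: Re = rho * v * Dh / mu
Re = 1000 * 0.513 * 22e-6 / 0.0046
Re = 2.453


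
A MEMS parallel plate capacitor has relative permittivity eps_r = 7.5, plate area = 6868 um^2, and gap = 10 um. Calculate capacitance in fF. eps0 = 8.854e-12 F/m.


Step 1: Convert area to m^2: A = 6868e-12 m^2
Step 2: Convert gap to m: d = 10e-6 m
Step 3: C = eps0 * eps_r * A / d
C = 8.854e-12 * 7.5 * 6868e-12 / 10e-6
Step 4: Convert to fF (multiply by 1e15).
C = 45.61 fF


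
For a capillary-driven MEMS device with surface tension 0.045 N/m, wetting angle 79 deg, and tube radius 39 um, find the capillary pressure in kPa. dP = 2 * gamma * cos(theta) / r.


Step 1: cos(79 deg) = 0.1908
Step 2: Convert r to m: r = 39e-6 m
Step 3: dP = 2 * 0.045 * 0.1908 / 39e-6 = 440.3 Pa
Step 4: Convert Pa to kPa (divide by 1000).
dP = 0.44 kPa


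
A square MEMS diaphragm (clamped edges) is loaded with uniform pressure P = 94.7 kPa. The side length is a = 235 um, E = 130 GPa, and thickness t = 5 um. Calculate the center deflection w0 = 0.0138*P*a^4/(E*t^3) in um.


Step 1: Convert pressure to compatible units (E is in GPa, so P in GPa).
P = 94.7 kPa = 94.7e-6 GPa
Step 2: Compute numerator: 0.0138 * P * a^4.
a^4 = 235^4 = 3049800625
numerator = 0.0138 * 94.7e-6 * 3049800625 = 3.98566e+03
Step 3: Compute denominator: E * t^3 = 130 * 5^3 = 16250
Step 4: w0 = numerator / denominator = 3.98566e+03 / 16250 = 0.2453 um


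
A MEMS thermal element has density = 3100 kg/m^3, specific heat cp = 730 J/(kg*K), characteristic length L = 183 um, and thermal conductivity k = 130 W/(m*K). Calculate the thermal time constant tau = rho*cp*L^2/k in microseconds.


Step 1: Convert L to m: L = 183e-6 m
Step 2: L^2 = (183e-6)^2 = 3.3489e-08 m^2
Step 3: tau = 3100 * 730 * 3.3489e-08 / 130 = 5.8296621e-04 s
Step 4: Convert to microseconds (multiply by 1e6).
tau = 582.966 us


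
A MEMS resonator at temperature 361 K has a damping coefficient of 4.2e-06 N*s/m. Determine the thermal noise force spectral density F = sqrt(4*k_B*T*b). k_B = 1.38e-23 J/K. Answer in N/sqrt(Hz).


Step 1: Compute 4 * k_B * T * b
= 4 * 1.38e-23 * 361 * 4.2e-06
= 8.3694e-26 N^2/Hz
Step 2: F_noise = sqrt(8.3694e-26)
F_noise = 2.89e-13 N/sqrt(Hz)


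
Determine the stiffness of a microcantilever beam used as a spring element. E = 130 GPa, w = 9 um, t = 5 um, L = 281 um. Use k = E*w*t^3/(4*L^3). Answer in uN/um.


Step 1: Convert E to consistent units (1 GPa = 1000 uN/um^2).
E = 130 GPa = 130000 uN/um^2
Step 2: Compute t^3 = 5^3 = 125
Step 3: Compute L^3 = 281^3 = 22188041
Step 4: k = 130000 * 9 * 125 / (4 * 22188041)
k = 1.6478 uN/um


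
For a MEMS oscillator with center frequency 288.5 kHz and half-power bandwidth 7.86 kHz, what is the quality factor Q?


Step 1: Q = f0 / bandwidth
Step 2: Q = 288.5 / 7.86
Q = 36.7


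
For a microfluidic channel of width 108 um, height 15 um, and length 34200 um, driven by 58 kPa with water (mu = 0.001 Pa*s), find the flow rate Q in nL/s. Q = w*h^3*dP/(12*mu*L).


Step 1: Convert all dimensions to SI (meters).
w = 108e-6 m, h = 15e-6 m, L = 34200e-6 m, dP = 58e3 Pa
Step 2: Q = w * h^3 * dP / (12 * mu * L)
Q = 108e-6 * (15e-6)^3 * 58e3 / (12 * 0.001 * 34200e-6) = 5.151316e-11 m^3/s
Step 3: Convert Q from m^3/s to nL/s (1 m^3 = 1e12 nL, so multiply by 1e12).
Q = 51.513 nL/s


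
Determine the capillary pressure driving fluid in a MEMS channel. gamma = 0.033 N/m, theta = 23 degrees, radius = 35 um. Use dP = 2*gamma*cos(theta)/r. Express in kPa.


Step 1: cos(23 deg) = 0.9205
Step 2: Convert r to m: r = 35e-6 m
Step 3: dP = 2 * 0.033 * 0.9205 / 35e-6 = 1735.8 Pa
Step 4: Convert Pa to kPa (divide by 1000).
dP = 1.74 kPa


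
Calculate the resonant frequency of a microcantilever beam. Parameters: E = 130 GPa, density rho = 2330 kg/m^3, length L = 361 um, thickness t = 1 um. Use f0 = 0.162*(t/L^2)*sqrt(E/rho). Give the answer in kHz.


Step 1: Convert units to SI.
t_SI = 1e-6 m, L_SI = 361e-6 m
Step 2: Calculate sqrt(E/rho).
sqrt(130e9 / 2330) = 7469.54 m/s
Step 3: Compute f0.
f0 = 0.162 * 1e-6 / (361e-6)^2 * 7469.54 = 9285.3 Hz = 9.29 kHz


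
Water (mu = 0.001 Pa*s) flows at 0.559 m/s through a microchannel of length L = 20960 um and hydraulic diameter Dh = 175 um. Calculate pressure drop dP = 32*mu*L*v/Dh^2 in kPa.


Step 1: Convert to SI: L = 20960e-6 m, Dh = 175e-6 m
Step 2: dP = 32 * 0.001 * 20960e-6 * 0.559 / (175e-6)^2
Step 3: dP = 12242.69 Pa
Step 4: Convert to kPa: dP = 12.24 kPa


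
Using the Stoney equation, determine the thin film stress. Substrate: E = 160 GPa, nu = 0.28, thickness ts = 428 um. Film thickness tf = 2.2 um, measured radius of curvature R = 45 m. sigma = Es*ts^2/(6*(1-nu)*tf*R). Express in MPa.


Step 1: Compute numerator: Es * ts^2 = 160 * 428^2 = 29309440 (GPa*um^2)
Step 2: Compute denominator (R in um): 6*(1-nu)*tf*R = 6*0.72*2.2*45e6 = 427680000.0 (um^2)
Step 3: sigma (GPa) = 29309440 / 427680000.0 = 6.8531e-02 GPa
Step 4: Convert to MPa (x1000): sigma = 68.5 MPa


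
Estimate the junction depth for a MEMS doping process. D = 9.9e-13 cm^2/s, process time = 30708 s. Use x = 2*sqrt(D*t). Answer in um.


Step 1: Compute D*t = 9.9e-13 * 30708 = 3.040092e-08 cm^2
Step 2: sqrt(D*t) = 1.74359e-04 cm
Step 3: x = 2 * 1.74359e-04 cm = 3.48718e-04 cm
Step 4: Convert to um (1 cm = 1e4 um): x = 3.487 um


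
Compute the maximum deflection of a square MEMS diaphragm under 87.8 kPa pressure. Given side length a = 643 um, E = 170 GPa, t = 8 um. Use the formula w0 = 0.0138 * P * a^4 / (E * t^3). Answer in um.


Step 1: Convert pressure to compatible units (E is in GPa, so P in GPa).
P = 87.8 kPa = 87.8e-6 GPa
Step 2: Compute numerator: 0.0138 * P * a^4.
a^4 = 643^4 = 170940075601
numerator = 0.0138 * 87.8e-6 * 170940075601 = 2.071178e+05
Step 3: Compute denominator: E * t^3 = 170 * 8^3 = 87040
Step 4: w0 = numerator / denominator = 2.071178e+05 / 87040 = 2.3796 um


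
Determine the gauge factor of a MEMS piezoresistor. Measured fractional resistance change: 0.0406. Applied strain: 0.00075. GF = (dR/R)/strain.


Step 1: Identify values.
dR/R = 0.0406, strain = 0.00075
Step 2: GF = (dR/R) / strain = 0.0406 / 0.00075
GF = 54.1


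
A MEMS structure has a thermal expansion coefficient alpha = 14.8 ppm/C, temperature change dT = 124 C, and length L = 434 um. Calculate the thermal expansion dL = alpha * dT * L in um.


Step 1: Convert CTE: alpha = 14.8 ppm/C = 14.8e-6 /C
Step 2: dL = 14.8e-6 * 124 * 434
dL = 0.7965 um


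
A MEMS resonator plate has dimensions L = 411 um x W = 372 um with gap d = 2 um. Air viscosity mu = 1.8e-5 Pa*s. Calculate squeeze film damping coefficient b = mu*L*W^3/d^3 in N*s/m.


Step 1: Convert to SI.
L = 411e-6 m, W = 372e-6 m, d = 2e-6 m
Step 2: W^3 = (372e-6)^3 = 5.15e-11 m^3
Step 3: d^3 = (2e-6)^3 = 8.00e-18 m^3
Step 4: b = 1.8e-5 * 411e-6 * 5.15e-11 / 8.00e-18
b = 4.76e-02 N*s/m


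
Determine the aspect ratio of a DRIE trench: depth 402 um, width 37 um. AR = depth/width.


Step 1: AR = depth / width
Step 2: AR = 402 / 37
AR = 10.9


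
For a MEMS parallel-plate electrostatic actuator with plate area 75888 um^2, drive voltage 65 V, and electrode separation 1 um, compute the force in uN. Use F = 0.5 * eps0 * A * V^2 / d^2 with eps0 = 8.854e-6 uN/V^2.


Step 1: Identify parameters.
eps0 = 8.854e-6 uN/V^2, A = 75888 um^2, V = 65 V, d = 1 um
Step 2: Compute V^2 = 65^2 = 4225
Step 3: Compute d^2 = 1^2 = 1
Step 4: F = 0.5 * 8.854e-6 * 75888 * 4225 / 1
F = 1419.415 uN


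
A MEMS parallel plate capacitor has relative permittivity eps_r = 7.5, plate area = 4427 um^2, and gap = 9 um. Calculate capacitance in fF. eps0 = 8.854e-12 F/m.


Step 1: Convert area to m^2: A = 4427e-12 m^2
Step 2: Convert gap to m: d = 9e-6 m
Step 3: C = eps0 * eps_r * A / d
C = 8.854e-12 * 7.5 * 4427e-12 / 9e-6
Step 4: Convert to fF (multiply by 1e15).
C = 32.66 fF


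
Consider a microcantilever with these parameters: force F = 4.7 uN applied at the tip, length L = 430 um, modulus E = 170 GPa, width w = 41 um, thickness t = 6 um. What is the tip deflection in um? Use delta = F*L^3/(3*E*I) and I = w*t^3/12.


Step 1: Calculate the second moment of area.
I = w * t^3 / 12 = 41 * 6^3 / 12 = 738.0 um^4
Step 2: Convert E to consistent units (1 GPa = 1000 uN/um^2).
E = 170 GPa = 170000 uN/um^2
Step 3: Calculate tip deflection.
delta = F * L^3 / (3 * E * I)
delta = 4.7 * 430^3 / (3 * 170000 * 738.0)
delta = 0.9928 um


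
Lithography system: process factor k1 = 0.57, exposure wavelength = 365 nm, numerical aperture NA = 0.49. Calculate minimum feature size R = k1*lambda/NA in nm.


Step 1: Identify values: k1 = 0.57, lambda = 365 nm, NA = 0.49
Step 2: R = k1 * lambda / NA
R = 0.57 * 365 / 0.49
R = 424.6 nm


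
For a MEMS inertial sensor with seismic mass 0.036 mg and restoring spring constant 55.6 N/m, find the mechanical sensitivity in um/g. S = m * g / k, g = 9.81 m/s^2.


Step 1: Convert mass: m = 0.036 mg = 3.60e-08 kg
Step 2: S = m * g / k = 3.60e-08 * 9.81 / 55.6
Step 3: S = 6.35e-09 m/g
Step 4: Convert to um/g: S = 0.006 um/g


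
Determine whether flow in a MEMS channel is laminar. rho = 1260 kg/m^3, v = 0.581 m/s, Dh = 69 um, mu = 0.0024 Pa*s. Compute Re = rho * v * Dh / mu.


Step 1: Convert Dh to meters: Dh = 69e-6 m
Step 2: Re = rho * v * Dh / mu
Re = 1260 * 0.581 * 69e-6 / 0.0024
Re = 21.047
Since Re = 21.047 is below ~2300, the flow is laminar.


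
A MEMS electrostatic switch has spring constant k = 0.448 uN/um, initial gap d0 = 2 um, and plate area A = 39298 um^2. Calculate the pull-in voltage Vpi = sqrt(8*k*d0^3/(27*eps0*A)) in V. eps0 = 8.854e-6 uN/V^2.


Step 1: Compute numerator: 8 * k * d0^3 = 8 * 0.448 * 2^3 = 28.672
Step 2: Compute denominator: 27 * eps0 * A = 27 * 8.854e-6 * 39298 = 9.394501
Step 3: Vpi = sqrt(28.672 / 9.394501)
Vpi = 1.75 V


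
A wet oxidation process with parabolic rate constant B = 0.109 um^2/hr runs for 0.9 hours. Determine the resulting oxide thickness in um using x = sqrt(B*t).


Step 1: Compute B*t = 0.109 * 0.9 = 0.0981
Step 2: x = sqrt(0.0981)
x = 0.313 um


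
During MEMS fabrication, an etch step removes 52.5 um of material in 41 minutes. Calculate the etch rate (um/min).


Step 1: Etch rate = depth / time
Step 2: rate = 52.5 / 41
rate = 1.28 um/min


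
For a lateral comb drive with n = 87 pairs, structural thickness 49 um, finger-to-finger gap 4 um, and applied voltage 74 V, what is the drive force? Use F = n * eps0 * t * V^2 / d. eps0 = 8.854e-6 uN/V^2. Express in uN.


Step 1: Parameters: n=87, eps0=8.854e-6 uN/V^2, t=49 um, V=74 V, d=4 um
Step 2: V^2 = 5476
Step 3: F = 87 * 8.854e-6 * 49 * 5476 / 4
F = 51.672 uN


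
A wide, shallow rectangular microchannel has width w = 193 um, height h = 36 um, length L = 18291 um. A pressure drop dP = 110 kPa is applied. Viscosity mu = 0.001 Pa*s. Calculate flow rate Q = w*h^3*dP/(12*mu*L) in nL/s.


Step 1: Convert all dimensions to SI (meters).
w = 193e-6 m, h = 36e-6 m, L = 18291e-6 m, dP = 110e3 Pa
Step 2: Q = w * h^3 * dP / (12 * mu * L)
Q = 193e-6 * (36e-6)^3 * 110e3 / (12 * 0.001 * 18291e-6) = 4.51272429e-09 m^3/s
Step 3: Convert Q from m^3/s to nL/s (1 m^3 = 1e12 nL, so multiply by 1e12).
Q = 4512.724 nL/s


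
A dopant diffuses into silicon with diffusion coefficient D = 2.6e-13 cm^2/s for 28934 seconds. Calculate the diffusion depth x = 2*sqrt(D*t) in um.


Step 1: Compute D*t = 2.6e-13 * 28934 = 7.52284e-09 cm^2
Step 2: sqrt(D*t) = 8.67343e-05 cm
Step 3: x = 2 * 8.67343e-05 cm = 1.734686e-04 cm
Step 4: Convert to um (1 cm = 1e4 um): x = 1.735 um


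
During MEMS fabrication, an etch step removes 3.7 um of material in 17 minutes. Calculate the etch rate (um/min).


Step 1: Etch rate = depth / time
Step 2: rate = 3.7 / 17
rate = 0.218 um/min


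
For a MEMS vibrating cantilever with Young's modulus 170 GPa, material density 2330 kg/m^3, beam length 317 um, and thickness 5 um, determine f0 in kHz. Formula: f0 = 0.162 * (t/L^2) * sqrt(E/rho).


Step 1: Convert units to SI.
t_SI = 5e-6 m, L_SI = 317e-6 m
Step 2: Calculate sqrt(E/rho).
sqrt(170e9 / 2330) = 8541.74 m/s
Step 3: Compute f0.
f0 = 0.162 * 5e-6 / (317e-6)^2 * 8541.74 = 68851.4 Hz = 68.85 kHz


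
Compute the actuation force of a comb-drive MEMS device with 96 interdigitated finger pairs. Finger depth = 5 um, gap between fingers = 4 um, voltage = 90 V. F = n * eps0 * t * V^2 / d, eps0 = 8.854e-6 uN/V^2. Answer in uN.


Step 1: Parameters: n=96, eps0=8.854e-6 uN/V^2, t=5 um, V=90 V, d=4 um
Step 2: V^2 = 8100
Step 3: F = 96 * 8.854e-6 * 5 * 8100 / 4
F = 8.606 uN


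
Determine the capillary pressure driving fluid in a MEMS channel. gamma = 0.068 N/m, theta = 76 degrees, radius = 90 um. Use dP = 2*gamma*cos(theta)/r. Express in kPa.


Step 1: cos(76 deg) = 0.2419
Step 2: Convert r to m: r = 90e-6 m
Step 3: dP = 2 * 0.068 * 0.2419 / 90e-6 = 365.5 Pa
Step 4: Convert Pa to kPa (divide by 1000).
dP = 0.37 kPa


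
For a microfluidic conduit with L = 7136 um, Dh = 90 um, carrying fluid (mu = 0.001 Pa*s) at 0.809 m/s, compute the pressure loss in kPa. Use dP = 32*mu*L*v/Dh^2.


Step 1: Convert to SI: L = 7136e-6 m, Dh = 90e-6 m
Step 2: dP = 32 * 0.001 * 7136e-6 * 0.809 / (90e-6)^2
Step 3: dP = 22807.01 Pa
Step 4: Convert to kPa: dP = 22.81 kPa


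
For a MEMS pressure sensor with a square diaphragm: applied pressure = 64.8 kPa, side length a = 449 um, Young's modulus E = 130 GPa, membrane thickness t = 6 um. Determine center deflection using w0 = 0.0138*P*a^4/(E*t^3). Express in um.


Step 1: Convert pressure to compatible units (E is in GPa, so P in GPa).
P = 64.8 kPa = 64.8e-6 GPa
Step 2: Compute numerator: 0.0138 * P * a^4.
a^4 = 449^4 = 40642963201
numerator = 0.0138 * 64.8e-6 * 40642963201 = 3.634456e+04
Step 3: Compute denominator: E * t^3 = 130 * 6^3 = 28080
Step 4: w0 = numerator / denominator = 3.634456e+04 / 28080 = 1.2943 um


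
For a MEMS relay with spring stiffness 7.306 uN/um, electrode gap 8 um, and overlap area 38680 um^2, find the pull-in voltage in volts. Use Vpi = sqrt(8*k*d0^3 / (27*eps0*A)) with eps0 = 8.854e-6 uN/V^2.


Step 1: Compute numerator: 8 * k * d0^3 = 8 * 7.306 * 8^3 = 29925.376
Step 2: Compute denominator: 27 * eps0 * A = 27 * 8.854e-6 * 38680 = 9.246763
Step 3: Vpi = sqrt(29925.376 / 9.246763)
Vpi = 56.89 V


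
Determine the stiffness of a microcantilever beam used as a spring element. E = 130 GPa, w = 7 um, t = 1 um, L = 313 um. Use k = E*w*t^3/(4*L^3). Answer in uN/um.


Step 1: Convert E to consistent units (1 GPa = 1000 uN/um^2).
E = 130 GPa = 130000 uN/um^2
Step 2: Compute t^3 = 1^3 = 1
Step 3: Compute L^3 = 313^3 = 30664297
Step 4: k = 130000 * 7 * 1 / (4 * 30664297)
k = 0.0074 uN/um


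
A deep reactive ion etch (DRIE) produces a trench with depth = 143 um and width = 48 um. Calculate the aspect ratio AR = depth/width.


Step 1: AR = depth / width
Step 2: AR = 143 / 48
AR = 3.0


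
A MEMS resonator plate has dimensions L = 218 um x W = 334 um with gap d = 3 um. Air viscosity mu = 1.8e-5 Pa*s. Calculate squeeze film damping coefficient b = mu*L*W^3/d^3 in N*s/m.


Step 1: Convert to SI.
L = 218e-6 m, W = 334e-6 m, d = 3e-6 m
Step 2: W^3 = (334e-6)^3 = 3.73e-11 m^3
Step 3: d^3 = (3e-6)^3 = 2.70e-17 m^3
Step 4: b = 1.8e-5 * 218e-6 * 3.73e-11 / 2.70e-17
b = 5.42e-03 N*s/m


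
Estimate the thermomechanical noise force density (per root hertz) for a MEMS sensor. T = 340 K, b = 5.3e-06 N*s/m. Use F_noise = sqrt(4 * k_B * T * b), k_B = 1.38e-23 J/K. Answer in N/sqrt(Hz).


Step 1: Compute 4 * k_B * T * b
= 4 * 1.38e-23 * 340 * 5.3e-06
= 9.9470e-26 N^2/Hz
Step 2: F_noise = sqrt(9.9470e-26)
F_noise = 3.15e-13 N/sqrt(Hz)


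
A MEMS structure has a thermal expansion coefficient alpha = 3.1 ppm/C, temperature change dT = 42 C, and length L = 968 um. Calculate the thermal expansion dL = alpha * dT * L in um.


Step 1: Convert CTE: alpha = 3.1 ppm/C = 3.1e-6 /C
Step 2: dL = 3.1e-6 * 42 * 968
dL = 0.126 um


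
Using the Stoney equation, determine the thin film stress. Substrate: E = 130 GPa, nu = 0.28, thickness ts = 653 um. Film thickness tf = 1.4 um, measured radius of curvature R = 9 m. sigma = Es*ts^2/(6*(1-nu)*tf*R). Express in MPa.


Step 1: Compute numerator: Es * ts^2 = 130 * 653^2 = 55433170 (GPa*um^2)
Step 2: Compute denominator (R in um): 6*(1-nu)*tf*R = 6*0.72*1.4*9e6 = 54432000.0 (um^2)
Step 3: sigma (GPa) = 55433170 / 54432000.0 = 1.018393e+00 GPa
Step 4: Convert to MPa (x1000): sigma = 1018.4 MPa


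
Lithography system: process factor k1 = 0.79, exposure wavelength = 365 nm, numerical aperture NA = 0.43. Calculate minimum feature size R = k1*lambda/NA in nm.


Step 1: Identify values: k1 = 0.79, lambda = 365 nm, NA = 0.43
Step 2: R = k1 * lambda / NA
R = 0.79 * 365 / 0.43
R = 670.6 nm


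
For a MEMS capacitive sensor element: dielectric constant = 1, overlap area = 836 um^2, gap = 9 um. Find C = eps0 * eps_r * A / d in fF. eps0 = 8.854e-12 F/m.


Step 1: Convert area to m^2: A = 836e-12 m^2
Step 2: Convert gap to m: d = 9e-6 m
Step 3: C = eps0 * eps_r * A / d
C = 8.854e-12 * 1 * 836e-12 / 9e-6
Step 4: Convert to fF (multiply by 1e15).
C = 0.82 fF


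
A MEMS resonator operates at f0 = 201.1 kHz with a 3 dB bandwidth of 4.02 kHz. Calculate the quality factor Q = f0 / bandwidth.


Step 1: Q = f0 / bandwidth
Step 2: Q = 201.1 / 4.02
Q = 50.0


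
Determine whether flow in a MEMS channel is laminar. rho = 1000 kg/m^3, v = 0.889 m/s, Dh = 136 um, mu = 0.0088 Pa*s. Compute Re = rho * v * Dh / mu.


Step 1: Convert Dh to meters: Dh = 136e-6 m
Step 2: Re = rho * v * Dh / mu
Re = 1000 * 0.889 * 136e-6 / 0.0088
Re = 13.739
Since Re = 13.739 is below ~2300, the flow is laminar.


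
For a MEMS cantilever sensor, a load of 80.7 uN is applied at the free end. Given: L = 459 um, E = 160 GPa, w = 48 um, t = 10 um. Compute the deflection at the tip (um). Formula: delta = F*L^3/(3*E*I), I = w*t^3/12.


Step 1: Calculate the second moment of area.
I = w * t^3 / 12 = 48 * 10^3 / 12 = 4000.0 um^4
Step 2: Convert E to consistent units (1 GPa = 1000 uN/um^2).
E = 160 GPa = 160000 uN/um^2
Step 3: Calculate tip deflection.
delta = F * L^3 / (3 * E * I)
delta = 80.7 * 459^3 / (3 * 160000 * 4000.0)
delta = 4.0645 um


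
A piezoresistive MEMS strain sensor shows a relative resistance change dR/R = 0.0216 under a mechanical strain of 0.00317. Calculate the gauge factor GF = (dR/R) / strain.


Step 1: Identify values.
dR/R = 0.0216, strain = 0.00317
Step 2: GF = (dR/R) / strain = 0.0216 / 0.00317
GF = 6.8


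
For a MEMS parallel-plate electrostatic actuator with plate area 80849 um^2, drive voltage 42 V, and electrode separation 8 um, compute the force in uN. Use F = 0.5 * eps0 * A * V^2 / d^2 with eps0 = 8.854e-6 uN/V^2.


Step 1: Identify parameters.
eps0 = 8.854e-6 uN/V^2, A = 80849 um^2, V = 42 V, d = 8 um
Step 2: Compute V^2 = 42^2 = 1764
Step 3: Compute d^2 = 8^2 = 64
Step 4: F = 0.5 * 8.854e-6 * 80849 * 1764 / 64
F = 9.865 uN


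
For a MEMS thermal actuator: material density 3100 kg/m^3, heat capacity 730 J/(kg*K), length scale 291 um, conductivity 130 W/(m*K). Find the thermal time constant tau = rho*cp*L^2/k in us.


Step 1: Convert L to m: L = 291e-6 m
Step 2: L^2 = (291e-6)^2 = 8.4681e-08 m^2
Step 3: tau = 3100 * 730 * 8.4681e-08 / 130 = 1.47410079e-03 s
Step 4: Convert to microseconds (multiply by 1e6).
tau = 1474.101 us


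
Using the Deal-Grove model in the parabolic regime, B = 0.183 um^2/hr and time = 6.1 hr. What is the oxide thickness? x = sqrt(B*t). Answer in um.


Step 1: Compute B*t = 0.183 * 6.1 = 1.1163
Step 2: x = sqrt(1.1163)
x = 1.057 um


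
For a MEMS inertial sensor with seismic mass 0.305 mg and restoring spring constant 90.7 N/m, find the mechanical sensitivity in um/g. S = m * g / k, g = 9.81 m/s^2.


Step 1: Convert mass: m = 0.305 mg = 3.05e-07 kg
Step 2: S = m * g / k = 3.05e-07 * 9.81 / 90.7
Step 3: S = 3.30e-08 m/g
Step 4: Convert to um/g: S = 0.033 um/g


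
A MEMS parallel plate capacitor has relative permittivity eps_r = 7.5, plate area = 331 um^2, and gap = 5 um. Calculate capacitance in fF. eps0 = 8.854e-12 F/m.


Step 1: Convert area to m^2: A = 331e-12 m^2
Step 2: Convert gap to m: d = 5e-6 m
Step 3: C = eps0 * eps_r * A / d
C = 8.854e-12 * 7.5 * 331e-12 / 5e-6
Step 4: Convert to fF (multiply by 1e15).
C = 4.4 fF


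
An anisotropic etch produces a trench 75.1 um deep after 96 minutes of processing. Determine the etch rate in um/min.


Step 1: Etch rate = depth / time
Step 2: rate = 75.1 / 96
rate = 0.782 um/min


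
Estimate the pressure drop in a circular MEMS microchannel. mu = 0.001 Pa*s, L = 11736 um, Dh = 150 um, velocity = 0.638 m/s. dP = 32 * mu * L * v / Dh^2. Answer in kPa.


Step 1: Convert to SI: L = 11736e-6 m, Dh = 150e-6 m
Step 2: dP = 32 * 0.001 * 11736e-6 * 0.638 / (150e-6)^2
Step 3: dP = 10648.99 Pa
Step 4: Convert to kPa: dP = 10.65 kPa


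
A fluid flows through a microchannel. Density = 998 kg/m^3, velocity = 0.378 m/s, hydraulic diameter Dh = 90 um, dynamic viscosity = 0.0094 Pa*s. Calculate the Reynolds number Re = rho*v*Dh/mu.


Step 1: Convert Dh to meters: Dh = 90e-6 m
Step 2: Re = rho * v * Dh / mu
Re = 998 * 0.378 * 90e-6 / 0.0094
Re = 3.612


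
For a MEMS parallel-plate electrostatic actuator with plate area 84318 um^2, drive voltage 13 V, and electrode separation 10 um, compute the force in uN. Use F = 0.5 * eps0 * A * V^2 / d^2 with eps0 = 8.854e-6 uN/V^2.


Step 1: Identify parameters.
eps0 = 8.854e-6 uN/V^2, A = 84318 um^2, V = 13 V, d = 10 um
Step 2: Compute V^2 = 13^2 = 169
Step 3: Compute d^2 = 10^2 = 100
Step 4: F = 0.5 * 8.854e-6 * 84318 * 169 / 100
F = 0.631 uN


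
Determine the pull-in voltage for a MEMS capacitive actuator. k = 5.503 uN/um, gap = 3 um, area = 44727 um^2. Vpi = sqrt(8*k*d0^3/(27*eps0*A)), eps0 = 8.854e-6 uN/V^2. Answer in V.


Step 1: Compute numerator: 8 * k * d0^3 = 8 * 5.503 * 3^3 = 1188.648
Step 2: Compute denominator: 27 * eps0 * A = 27 * 8.854e-6 * 44727 = 10.692347
Step 3: Vpi = sqrt(1188.648 / 10.692347)
Vpi = 10.54 V


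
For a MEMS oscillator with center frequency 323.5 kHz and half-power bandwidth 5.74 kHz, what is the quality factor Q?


Step 1: Q = f0 / bandwidth
Step 2: Q = 323.5 / 5.74
Q = 56.4


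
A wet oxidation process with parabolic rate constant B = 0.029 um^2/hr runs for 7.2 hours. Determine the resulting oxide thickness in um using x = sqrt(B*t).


Step 1: Compute B*t = 0.029 * 7.2 = 0.2088
Step 2: x = sqrt(0.2088)
x = 0.457 um


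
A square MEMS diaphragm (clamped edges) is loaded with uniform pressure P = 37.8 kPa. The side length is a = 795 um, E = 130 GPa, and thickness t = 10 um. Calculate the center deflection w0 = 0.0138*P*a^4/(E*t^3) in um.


Step 1: Convert pressure to compatible units (E is in GPa, so P in GPa).
P = 37.8 kPa = 37.8e-6 GPa
Step 2: Compute numerator: 0.0138 * P * a^4.
a^4 = 795^4 = 399455600625
numerator = 0.0138 * 37.8e-6 * 399455600625 = 2.08372e+05
Step 3: Compute denominator: E * t^3 = 130 * 10^3 = 130000
Step 4: w0 = numerator / denominator = 2.08372e+05 / 130000 = 1.6029 um


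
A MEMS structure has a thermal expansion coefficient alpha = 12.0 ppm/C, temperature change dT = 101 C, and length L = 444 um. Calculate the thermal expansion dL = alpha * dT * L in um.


Step 1: Convert CTE: alpha = 12.0 ppm/C = 12.0e-6 /C
Step 2: dL = 12.0e-6 * 101 * 444
dL = 0.5381 um
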